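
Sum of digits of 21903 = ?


2 + 1 + 9 + 0 + 3 = 15


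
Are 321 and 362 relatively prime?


Euclidean algorithm:
362 = 1 * 321 + 41
321 = 7 * 41 + 34
41 = 1 * 34 + 7
34 = 4 * 7 + 6
7 = 1 * 6 + 1
6 = 6 * 1 + 0
GCD(321, 362) = 1

Yes, coprime (GCD = 1)


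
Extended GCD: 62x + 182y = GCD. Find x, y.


Tabular extended Euclidean (each row: r = 62*s + 182*t):
r=62, s=1, t=0
r=182, s=0, t=1
q=0: r=62, s=1, t=0   [62*(1) + 182*(0) = 62]
q=2: r=58, s=-2, t=1   [62*(-2) + 182*(1) = 58]
q=1: r=4, s=3, t=-1   [62*(3) + 182*(-1) = 4]
q=14: r=2, s=-44, t=15   [62*(-44) + 182*(15) = 2]
q=2: r=0, s=91, t=-31   [62*(91) + 182*(-31) = 0]
GCD = 2; from the row with r=2: x=-44, y=15
Check: 62*(-44) + 182*(15) = -2728 + 2730 = 2

GCD = 2, x = -44, y = 15


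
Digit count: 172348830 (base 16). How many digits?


172348830 in base 16 = A45D59E
Number of digits = 7

7 digits (base 16)


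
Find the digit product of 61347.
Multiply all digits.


6 × 1 × 3 × 4 × 7 = 504


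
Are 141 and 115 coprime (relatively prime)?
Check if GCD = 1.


Euclidean algorithm:
141 = 1 * 115 + 26
115 = 4 * 26 + 11
26 = 2 * 11 + 4
11 = 2 * 4 + 3
4 = 1 * 3 + 1
3 = 3 * 1 + 0
GCD(141, 115) = 1

Yes, coprime (GCD = 1)


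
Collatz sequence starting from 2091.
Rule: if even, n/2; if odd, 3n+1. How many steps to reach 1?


2091 → 6274 → 3137 → 9412 → 4706 → 2353 → 7060 → 3530 → 1765 → 5296 → 2648 → 1324 → 662 → 331 → 994 → 497 → 1492 → 746 → 373 → 1120 → 560 → 280 → 140 → 70 → 35 → 106 → 53 → 160 → 80 → 40 → 20 → 10 → 5 → 16 → 8 → 4 → 2 → 1
Total steps = 37

37 steps


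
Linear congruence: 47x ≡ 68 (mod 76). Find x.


GCD(47, 76) = 1, unique solution
a^(-1) mod 76 = 55
x = 55 * 68 mod 76 = 16

x ≡ 16 (mod 76)


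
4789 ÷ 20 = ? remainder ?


4789 = 20 * 239 + 9
Check: 4780 + 9 = 4789

q = 239, r = 9


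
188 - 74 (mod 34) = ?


188 - 74 = 114
114 mod 34 = 12


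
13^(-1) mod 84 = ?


Use the extended Euclidean algorithm on (84, 13); each row r = 84*s + 13*t:
r=84, s=1, t=0
r=13, s=0, t=1
q=6: r=6, s=1, t=-6   [84*(1) + 13*(-6) = 6]
q=2: r=1, s=-2, t=13   [84*(-2) + 13*(13) = 1]
q=6: r=0, s=13, t=-84   [84*(13) + 13*(-84) = 0]
GCD = 1 with t = 13, so 13*(13) ≡ 1 (mod 84)
Inverse = 13 mod 84 = 13
Check: 13 * 13 = 169 ≡ 1 (mod 84)

13^(-1) ≡ 13 (mod 84)


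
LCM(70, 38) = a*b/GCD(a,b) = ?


GCD(70, 38) = 2
LCM = 70*38/2 = 2660/2 = 1330

LCM = 1330


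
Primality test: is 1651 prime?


1651 / 13 = 127 (exact division)
1651 is NOT prime.

No, 1651 is not prime


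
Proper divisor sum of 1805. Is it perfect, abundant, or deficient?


Proper divisors: 1, 5, 19, 95, 361
Sum = 1 + 5 + 19 + 95 + 361 = 481
481 < 1805 → deficient

s(1805) = 481 (deficient)


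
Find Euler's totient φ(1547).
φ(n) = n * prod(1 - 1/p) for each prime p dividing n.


1547 = 7 × 13 × 17
Prime factors: 7, 13, 17
φ(1547) = 1547 × (1-1/7) × (1-1/13) × (1-1/17)
= 1547 × 6/7 × 12/13 × 16/17 = 1152

φ(1547) = 1152


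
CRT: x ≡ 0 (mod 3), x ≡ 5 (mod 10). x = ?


M = 3*10 = 30
M1 = M/3 = 10, M2 = M/10 = 3
M1^(-1) mod 3 = 1, M2^(-1) mod 10 = 7
x = 0*10*1 + 5*3*7 = 105
105 mod 30 = 15
Check: 15 mod 3 = 0 ✓, 15 mod 10 = 5 ✓

x ≡ 15 (mod 30)


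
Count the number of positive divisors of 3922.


3922 = 2^1 × 37^1 × 53^1
d(3922) = (1+1) × (1+1) × (1+1) = 8

8 divisors


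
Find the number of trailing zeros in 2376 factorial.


floor(2376/5) = 475
floor(2376/25) = 95
floor(2376/125) = 19
floor(2376/625) = 3
Total = 592

592 trailing zeros


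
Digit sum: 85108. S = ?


8 + 5 + 1 + 0 + 8 = 22


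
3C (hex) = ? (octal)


3C (base 16) = 60 (decimal)
60 (decimal) = 74 (base 8)


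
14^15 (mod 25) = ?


14^1 mod 25 = 14
14^2 mod 25 = 21
14^3 mod 25 = 19
14^4 mod 25 = 16
14^5 mod 25 = 24
14^6 mod 25 = 11
14^7 mod 25 = 4
14^8 mod 25 = 6
14^9 mod 25 = 9
14^10 mod 25 = 1
14^11 mod 25 = 14
14^12 mod 25 = 21
14^13 mod 25 = 19
14^14 mod 25 = 16
14^15 mod 25 = 24


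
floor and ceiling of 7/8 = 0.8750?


7/8 = 0.8750
floor = 0
ceil = 1

floor = 0, ceil = 1


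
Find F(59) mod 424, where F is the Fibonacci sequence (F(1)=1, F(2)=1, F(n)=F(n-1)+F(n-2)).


F(k) mod 424 for k=1..59:
1, 1, 2, 3, 5, 8, 13, 21, 34, 55, 89, 144, 233, 377, 186, 139, 325, 40, 365, 405, 346, 327, 249, 152, 401, 129, 106, 235, 341, 152, 69, 221, 290, 87, 377, 40, 417, 33, 26, 59, 85, 144, 229, 373, 178, 127, 305, 8, 313, 321, 210, 107, 317, 0, 317, 317, 210, 103, 313
F(59) mod 424 = 313


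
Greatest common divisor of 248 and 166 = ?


248 = 1 * 166 + 82
166 = 2 * 82 + 2
82 = 41 * 2 + 0
GCD = 2


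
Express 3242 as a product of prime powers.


3242 / 2 = 1621
1621 / 1621 = 1
3242 = 2 × 1621


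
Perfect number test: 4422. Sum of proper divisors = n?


Proper divisors of 4422: 1, 2, 3, 6, 11, 22, 33, 66, 67, 134, 201, 402, 737, 1474, 2211
Sum = 1 + 2 + 3 + 6 + 11 + 22 + 33 + 66 + 67 + 134 + 201 + 402 + 737 + 1474 + 2211 = 5370

No, 4422 is not perfect (5370 ≠ 4422)


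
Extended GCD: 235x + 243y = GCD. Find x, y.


Tabular extended Euclidean (each row: r = 235*s + 243*t):
r=235, s=1, t=0
r=243, s=0, t=1
q=0: r=235, s=1, t=0   [235*(1) + 243*(0) = 235]
q=1: r=8, s=-1, t=1   [235*(-1) + 243*(1) = 8]
q=29: r=3, s=30, t=-29   [235*(30) + 243*(-29) = 3]
q=2: r=2, s=-61, t=59   [235*(-61) + 243*(59) = 2]
q=1: r=1, s=91, t=-88   [235*(91) + 243*(-88) = 1]
q=2: r=0, s=-243, t=235   [235*(-243) + 243*(235) = 0]
GCD = 1; from the row with r=1: x=91, y=-88
Check: 235*(91) + 243*(-88) = 21385 - 21384 = 1

GCD = 1, x = 91, y = -88


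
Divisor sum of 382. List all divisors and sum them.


Divisors of 382: 1, 2, 191, 382
Sum = 1 + 2 + 191 + 382 = 576

σ(382) = 576


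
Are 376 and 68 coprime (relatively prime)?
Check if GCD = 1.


Euclidean algorithm:
376 = 5 * 68 + 36
68 = 1 * 36 + 32
36 = 1 * 32 + 4
32 = 8 * 4 + 0
GCD(376, 68) = 4

No, not coprime (GCD = 4)


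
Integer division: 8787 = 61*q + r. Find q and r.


8787 = 61 * 144 + 3
Check: 8784 + 3 = 8787

q = 144, r = 3


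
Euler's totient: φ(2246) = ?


2246 = 2 × 1123
Prime factors: 2, 1123
φ(2246) = 2246 × (1-1/2) × (1-1/1123)
= 2246 × 1/2 × 1122/1123 = 1122

φ(2246) = 1122


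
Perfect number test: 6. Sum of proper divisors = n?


Proper divisors of 6: 1, 2, 3
Sum = 1 + 2 + 3 = 6

Yes, 6 is perfect (6 = 6)


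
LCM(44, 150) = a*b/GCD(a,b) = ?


GCD(44, 150) = 2
LCM = 44*150/2 = 6600/2 = 3300

LCM = 3300


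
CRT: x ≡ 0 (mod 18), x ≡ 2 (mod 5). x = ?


M = 18*5 = 90
M1 = M/18 = 5, M2 = M/5 = 18
M1^(-1) mod 18 = 11, M2^(-1) mod 5 = 2
x = 0*5*11 + 2*18*2 = 72
72 mod 90 = 72
Check: 72 mod 18 = 0 ✓, 72 mod 5 = 2 ✓

x ≡ 72 (mod 90)


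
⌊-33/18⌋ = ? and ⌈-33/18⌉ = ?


-33/18 = -1.8333
floor = -2
ceil = -1

floor = -2, ceil = -1


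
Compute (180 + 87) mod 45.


180 + 87 = 267
267 mod 45 = 42


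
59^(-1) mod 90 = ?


Use the extended Euclidean algorithm on (90, 59); each row r = 90*s + 59*t:
r=90, s=1, t=0
r=59, s=0, t=1
q=1: r=31, s=1, t=-1   [90*(1) + 59*(-1) = 31]
q=1: r=28, s=-1, t=2   [90*(-1) + 59*(2) = 28]
q=1: r=3, s=2, t=-3   [90*(2) + 59*(-3) = 3]
q=9: r=1, s=-19, t=29   [90*(-19) + 59*(29) = 1]
q=3: r=0, s=59, t=-90   [90*(59) + 59*(-90) = 0]
GCD = 1 with t = 29, so 59*(29) ≡ 1 (mod 90)
Inverse = 29 mod 90 = 29
Check: 59 * 29 = 1711 ≡ 1 (mod 90)

59^(-1) ≡ 29 (mod 90)


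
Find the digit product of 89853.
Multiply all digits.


8 × 9 × 8 × 5 × 3 = 8640


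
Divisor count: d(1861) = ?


1861 = 1861^1
d(1861) = (1+1) = 2

2 divisors


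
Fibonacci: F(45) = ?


Sequence: 1, 1, 2, 3, 5, 8, 13, 21, 34, 55, 89, 144, 233, 377, 610, 987, 1597, 2584, 4181, 6765, 10946, 17711, 28657, 46368, 75025, 121393, 196418, 317811, 514229, 832040, 1346269, 2178309, 3524578, 5702887, 9227465, 14930352, 24157817, 39088169, 63245986, 102334155, 165580141, 267914296, 433494437, 701408733, 1134903170
F(45) = 1134903170


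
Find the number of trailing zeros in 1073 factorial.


floor(1073/5) = 214
floor(1073/25) = 42
floor(1073/125) = 8
floor(1073/625) = 1
Total = 265

265 trailing zeros


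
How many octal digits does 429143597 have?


429143597 in base 8 = 3145033055
Number of digits = 10

10 digits (base 8)


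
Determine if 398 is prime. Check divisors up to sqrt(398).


398 / 2 = 199 (exact division)
398 is NOT prime.

No, 398 is not prime


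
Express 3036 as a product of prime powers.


3036 / 2 = 1518
1518 / 2 = 759
759 / 3 = 253
253 / 11 = 23
23 / 23 = 1
3036 = 2^2 × 3 × 11 × 23


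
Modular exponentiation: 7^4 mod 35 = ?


7^1 mod 35 = 7
7^2 mod 35 = 14
7^3 mod 35 = 28
7^4 mod 35 = 21


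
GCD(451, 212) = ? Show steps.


451 = 2 * 212 + 27
212 = 7 * 27 + 23
27 = 1 * 23 + 4
23 = 5 * 4 + 3
4 = 1 * 3 + 1
3 = 3 * 1 + 0
GCD = 1


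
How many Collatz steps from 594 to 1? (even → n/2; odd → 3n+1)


594 → 297 → 892 → 446 → 223 → 670 → 335 → 1006 → 503 → 1510 → 755 → 2266 → 1133 → 3400 → 1700 → 850 → 425 → 1276 → 638 → 319 → 958 → 479 → 1438 → 719 → 2158 → 1079 → 3238 → 1619 → 4858 → 2429 → 7288 → 3644 → 1822 → 911 → 2734 → 1367 → 4102 → 2051 → 6154 → 3077 → 9232 → 4616 → 2308 → 1154 → 577 → 1732 → 866 → 433 → 1300 → 650 → 325 → 976 → 488 → 244 → 122 → 61 → 184 → 92 → 46 → 23 → 70 → 35 → 106 → 53 → 160 → 80 → 40 → 20 → 10 → 5 → 16 → 8 → 4 → 2 → 1
Total steps = 74

74 steps


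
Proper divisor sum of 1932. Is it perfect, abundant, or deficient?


Proper divisors: 1, 2, 3, 4, 6, 7, 12, 14, 21, 23, 28, 42, 46, 69, 84, 92, 138, 161, 276, 322, 483, 644, 966
Sum = 1 + 2 + 3 + 4 + 6 + 7 + 12 + 14 + 21 + 23 + 28 + 42 + 46 + 69 + 84 + 92 + 138 + 161 + 276 + 322 + 483 + 644 + 966 = 3444
3444 > 1932 → abundant

s(1932) = 3444 (abundant)


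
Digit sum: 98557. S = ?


9 + 8 + 5 + 5 + 7 = 34


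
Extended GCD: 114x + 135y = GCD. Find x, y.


Tabular extended Euclidean (each row: r = 114*s + 135*t):
r=114, s=1, t=0
r=135, s=0, t=1
q=0: r=114, s=1, t=0   [114*(1) + 135*(0) = 114]
q=1: r=21, s=-1, t=1   [114*(-1) + 135*(1) = 21]
q=5: r=9, s=6, t=-5   [114*(6) + 135*(-5) = 9]
q=2: r=3, s=-13, t=11   [114*(-13) + 135*(11) = 3]
q=3: r=0, s=45, t=-38   [114*(45) + 135*(-38) = 0]
GCD = 3; from the row with r=3: x=-13, y=11
Check: 114*(-13) + 135*(11) = -1482 + 1485 = 3

GCD = 3, x = -13, y = 11


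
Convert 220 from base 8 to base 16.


220 (base 8) = 144 (decimal)
144 (decimal) = 90 (base 16)


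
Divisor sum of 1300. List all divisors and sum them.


Divisors of 1300: 1, 2, 4, 5, 10, 13, 20, 25, 26, 50, 52, 65, 100, 130, 260, 325, 650, 1300
Sum = 1 + 2 + 4 + 5 + 10 + 13 + 20 + 25 + 26 + 50 + 52 + 65 + 100 + 130 + 260 + 325 + 650 + 1300 = 3038

σ(1300) = 3038


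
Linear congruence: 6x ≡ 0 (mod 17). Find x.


GCD(6, 17) = 1, unique solution
a^(-1) mod 17 = 3
x = 3 * 0 mod 17 = 0

x ≡ 0 (mod 17)


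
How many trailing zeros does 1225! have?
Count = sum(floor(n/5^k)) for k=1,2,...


floor(1225/5) = 245
floor(1225/25) = 49
floor(1225/125) = 9
floor(1225/625) = 1
Total = 304

304 trailing zeros


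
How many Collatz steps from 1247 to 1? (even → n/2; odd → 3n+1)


1247 → 3742 → 1871 → 5614 → 2807 → 8422 → 4211 → 12634 → 6317 → 18952 → 9476 → 4738 → 2369 → 7108 → 3554 → 1777 → 5332 → 2666 → 1333 → 4000 → 2000 → 1000 → 500 → 250 → 125 → 376 → 188 → 94 → 47 → 142 → 71 → 214 → 107 → 322 → 161 → 484 → 242 → 121 → 364 → 182 → 91 → 274 → 137 → 412 → 206 → 103 → 310 → 155 → 466 → 233 → 700 → 350 → 175 → 526 → 263 → 790 → 395 → 1186 → 593 → 1780 → 890 → 445 → 1336 → 668 → 334 → 167 → 502 → 251 → 754 → 377 → 1132 → 566 → 283 → 850 → 425 → 1276 → 638 → 319 → 958 → 479 → 1438 → 719 → 2158 → 1079 → 3238 → 1619 → 4858 → 2429 → 7288 → 3644 → 1822 → 911 → 2734 → 1367 → 4102 → 2051 → 6154 → 3077 → 9232 → 4616 → 2308 → 1154 → 577 → 1732 → 866 → 433 → 1300 → 650 → 325 → 976 → 488 → 244 → 122 → 61 → 184 → 92 → 46 → 23 → 70 → 35 → 106 → 53 → 160 → 80 → 40 → 20 → 10 → 5 → 16 → 8 → 4 → 2 → 1
Total steps = 132

132 steps


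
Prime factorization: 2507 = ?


2507 / 23 = 109
109 / 109 = 1
2507 = 23 × 109


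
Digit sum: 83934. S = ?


8 + 3 + 9 + 3 + 4 = 27


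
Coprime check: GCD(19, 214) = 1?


Euclidean algorithm:
214 = 11 * 19 + 5
19 = 3 * 5 + 4
5 = 1 * 4 + 1
4 = 4 * 1 + 0
GCD(19, 214) = 1

Yes, coprime (GCD = 1)


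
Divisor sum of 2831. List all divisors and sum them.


Divisors of 2831: 1, 19, 149, 2831
Sum = 1 + 19 + 149 + 2831 = 3000

σ(2831) = 3000


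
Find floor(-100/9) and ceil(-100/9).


-100/9 = -11.1111
floor = -12
ceil = -11

floor = -12, ceil = -11


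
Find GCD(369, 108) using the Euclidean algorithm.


369 = 3 * 108 + 45
108 = 2 * 45 + 18
45 = 2 * 18 + 9
18 = 2 * 9 + 0
GCD = 9


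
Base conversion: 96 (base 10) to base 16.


96 (base 10) = 96 (decimal)
96 (decimal) = 60 (base 16)


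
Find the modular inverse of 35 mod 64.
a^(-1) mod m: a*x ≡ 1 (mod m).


Use the extended Euclidean algorithm on (64, 35); each row r = 64*s + 35*t:
r=64, s=1, t=0
r=35, s=0, t=1
q=1: r=29, s=1, t=-1   [64*(1) + 35*(-1) = 29]
q=1: r=6, s=-1, t=2   [64*(-1) + 35*(2) = 6]
q=4: r=5, s=5, t=-9   [64*(5) + 35*(-9) = 5]
q=1: r=1, s=-6, t=11   [64*(-6) + 35*(11) = 1]
q=5: r=0, s=35, t=-64   [64*(35) + 35*(-64) = 0]
GCD = 1 with t = 11, so 35*(11) ≡ 1 (mod 64)
Inverse = 11 mod 64 = 11
Check: 35 * 11 = 385 ≡ 1 (mod 64)

35^(-1) ≡ 11 (mod 64)


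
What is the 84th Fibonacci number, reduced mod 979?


F(k) mod 979 for k=1..84:
1, 1, 2, 3, 5, 8, 13, 21, 34, 55, 89, 144, 233, 377, 610, 8, 618, 626, 265, 891, 177, 89, 266, 355, 621, 976, 618, 615, 254, 869, 144, 34, 178, 212, 390, 602, 13, 615, 628, 264, 892, 177, 90, 267, 357, 624, 2, 626, 628, 275, 903, 199, 123, 322, 445, 767, 233, 21, 254, 275, 529, 804, 354, 179, 533, 712, 266, 978, 265, 264, 529, 793, 343, 157, 500, 657, 178, 835, 34, 869, 903, 793, 717, 531
F(84) mod 979 = 531


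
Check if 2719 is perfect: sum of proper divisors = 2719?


Proper divisors of 2719: 1
Sum = 1 = 1

No, 2719 is not perfect (1 ≠ 2719)


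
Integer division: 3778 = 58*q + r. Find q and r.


3778 = 58 * 65 + 8
Check: 3770 + 8 = 3778

q = 65, r = 8


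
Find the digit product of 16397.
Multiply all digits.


1 × 6 × 3 × 9 × 7 = 1134


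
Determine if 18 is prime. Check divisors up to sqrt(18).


18 / 2 = 9 (exact division)
18 is NOT prime.

No, 18 is not prime


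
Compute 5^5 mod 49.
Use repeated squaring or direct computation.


5^1 mod 49 = 5
5^2 mod 49 = 25
5^3 mod 49 = 27
5^4 mod 49 = 37
5^5 mod 49 = 38


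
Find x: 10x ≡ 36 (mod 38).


GCD(10, 38) = 2 divides 36
Divide: 5x ≡ 18 (mod 19)
x ≡ 15 (mod 19)


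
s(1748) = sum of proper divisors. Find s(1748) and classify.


Proper divisors: 1, 2, 4, 19, 23, 38, 46, 76, 92, 437, 874
Sum = 1 + 2 + 4 + 19 + 23 + 38 + 46 + 76 + 92 + 437 + 874 = 1612
1612 < 1748 → deficient

s(1748) = 1612 (deficient)


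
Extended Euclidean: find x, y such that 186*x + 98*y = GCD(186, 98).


Tabular extended Euclidean (each row: r = 186*s + 98*t):
r=186, s=1, t=0
r=98, s=0, t=1
q=1: r=88, s=1, t=-1   [186*(1) + 98*(-1) = 88]
q=1: r=10, s=-1, t=2   [186*(-1) + 98*(2) = 10]
q=8: r=8, s=9, t=-17   [186*(9) + 98*(-17) = 8]
q=1: r=2, s=-10, t=19   [186*(-10) + 98*(19) = 2]
q=4: r=0, s=49, t=-93   [186*(49) + 98*(-93) = 0]
GCD = 2; from the row with r=2: x=-10, y=19
Check: 186*(-10) + 98*(19) = -1860 + 1862 = 2

GCD = 2, x = -10, y = 19


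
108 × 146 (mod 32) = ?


108 × 146 = 15768
15768 mod 32 = 24


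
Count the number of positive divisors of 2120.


2120 = 2^3 × 5^1 × 53^1
d(2120) = (3+1) × (1+1) × (1+1) = 16

16 divisors


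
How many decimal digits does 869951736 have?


869951736 has 9 digits in base 10
floor(log10(869951736)) + 1 = floor(8.9395) + 1 = 9

9 digits (base 10)


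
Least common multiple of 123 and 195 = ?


GCD(123, 195) = 3
LCM = 123*195/3 = 23985/3 = 7995

LCM = 7995


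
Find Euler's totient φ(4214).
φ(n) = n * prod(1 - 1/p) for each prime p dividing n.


4214 = 2 × 7^2 × 43
Prime factors: 2, 7, 43
φ(4214) = 4214 × (1-1/2) × (1-1/7) × (1-1/43)
= 4214 × 1/2 × 6/7 × 42/43 = 1764

φ(4214) = 1764


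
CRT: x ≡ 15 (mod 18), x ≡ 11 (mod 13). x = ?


M = 18*13 = 234
M1 = M/18 = 13, M2 = M/13 = 18
M1^(-1) mod 18 = 7, M2^(-1) mod 13 = 8
x = 15*13*7 + 11*18*8 = 2949
2949 mod 234 = 141
Check: 141 mod 18 = 15 ✓, 141 mod 13 = 11 ✓

x ≡ 141 (mod 234)


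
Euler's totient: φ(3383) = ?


3383 = 17 × 199
Prime factors: 17, 199
φ(3383) = 3383 × (1-1/17) × (1-1/199)
= 3383 × 16/17 × 198/199 = 3168

φ(3383) = 3168


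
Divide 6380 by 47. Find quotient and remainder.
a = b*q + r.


6380 = 47 * 135 + 35
Check: 6345 + 35 = 6380

q = 135, r = 35


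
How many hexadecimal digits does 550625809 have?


550625809 in base 16 = 20D1E211
Number of digits = 8

8 digits (base 16)


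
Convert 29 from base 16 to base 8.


29 (base 16) = 41 (decimal)
41 (decimal) = 51 (base 8)


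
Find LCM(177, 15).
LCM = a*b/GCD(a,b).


GCD(177, 15) = 3
LCM = 177*15/3 = 2655/3 = 885

LCM = 885


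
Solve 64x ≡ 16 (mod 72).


GCD(64, 72) = 8 divides 16
Divide: 8x ≡ 2 (mod 9)
x ≡ 7 (mod 9)


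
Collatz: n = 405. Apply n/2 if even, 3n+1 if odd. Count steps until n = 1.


405 → 1216 → 608 → 304 → 152 → 76 → 38 → 19 → 58 → 29 → 88 → 44 → 22 → 11 → 34 → 17 → 52 → 26 → 13 → 40 → 20 → 10 → 5 → 16 → 8 → 4 → 2 → 1
Total steps = 27

27 steps


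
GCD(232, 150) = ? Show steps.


232 = 1 * 150 + 82
150 = 1 * 82 + 68
82 = 1 * 68 + 14
68 = 4 * 14 + 12
14 = 1 * 12 + 2
12 = 6 * 2 + 0
GCD = 2


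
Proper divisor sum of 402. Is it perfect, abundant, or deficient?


Proper divisors: 1, 2, 3, 6, 67, 134, 201
Sum = 1 + 2 + 3 + 6 + 67 + 134 + 201 = 414
414 > 402 → abundant

s(402) = 414 (abundant)


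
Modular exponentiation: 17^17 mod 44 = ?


17^1 mod 44 = 17
17^2 mod 44 = 25
17^3 mod 44 = 29
17^4 mod 44 = 9
17^5 mod 44 = 21
17^6 mod 44 = 5
17^7 mod 44 = 41
17^8 mod 44 = 37
17^9 mod 44 = 13
17^10 mod 44 = 1
17^11 mod 44 = 17
17^12 mod 44 = 25
17^13 mod 44 = 29
17^14 mod 44 = 9
17^15 mod 44 = 21
17^16 mod 44 = 5
17^17 mod 44 = 41


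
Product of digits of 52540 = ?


5 × 2 × 5 × 4 × 0 = 0


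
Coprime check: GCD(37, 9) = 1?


Euclidean algorithm:
37 = 4 * 9 + 1
9 = 9 * 1 + 0
GCD(37, 9) = 1

Yes, coprime (GCD = 1)


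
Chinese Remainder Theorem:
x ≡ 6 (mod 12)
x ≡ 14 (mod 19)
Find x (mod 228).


M = 12*19 = 228
M1 = M/12 = 19, M2 = M/19 = 12
M1^(-1) mod 12 = 7, M2^(-1) mod 19 = 8
x = 6*19*7 + 14*12*8 = 2142
2142 mod 228 = 90
Check: 90 mod 12 = 6 ✓, 90 mod 19 = 14 ✓

x ≡ 90 (mod 228)


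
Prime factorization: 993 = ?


993 / 3 = 331
331 / 331 = 1
993 = 3 × 331


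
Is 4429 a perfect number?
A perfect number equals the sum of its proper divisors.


Proper divisors of 4429: 1, 43, 103
Sum = 1 + 43 + 103 = 147

No, 4429 is not perfect (147 ≠ 4429)


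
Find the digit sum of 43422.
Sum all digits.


4 + 3 + 4 + 2 + 2 = 15


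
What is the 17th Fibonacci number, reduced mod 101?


F(k) mod 101 for k=1..17:
1, 1, 2, 3, 5, 8, 13, 21, 34, 55, 89, 43, 31, 74, 4, 78, 82
F(17) mod 101 = 82


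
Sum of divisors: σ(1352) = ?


Divisors of 1352: 1, 2, 4, 8, 13, 26, 52, 104, 169, 338, 676, 1352
Sum = 1 + 2 + 4 + 8 + 13 + 26 + 52 + 104 + 169 + 338 + 676 + 1352 = 2745

σ(1352) = 2745


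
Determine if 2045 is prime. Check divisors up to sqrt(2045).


2045 / 5 = 409 (exact division)
2045 is NOT prime.

No, 2045 is not prime


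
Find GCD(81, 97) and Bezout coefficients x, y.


Tabular extended Euclidean (each row: r = 81*s + 97*t):
r=81, s=1, t=0
r=97, s=0, t=1
q=0: r=81, s=1, t=0   [81*(1) + 97*(0) = 81]
q=1: r=16, s=-1, t=1   [81*(-1) + 97*(1) = 16]
q=5: r=1, s=6, t=-5   [81*(6) + 97*(-5) = 1]
q=16: r=0, s=-97, t=81   [81*(-97) + 97*(81) = 0]
GCD = 1; from the row with r=1: x=6, y=-5
Check: 81*(6) + 97*(-5) = 486 - 485 = 1

GCD = 1, x = 6, y = -5


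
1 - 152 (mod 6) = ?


1 - 152 = -151
-151 mod 6 = 5


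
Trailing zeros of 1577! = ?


floor(1577/5) = 315
floor(1577/25) = 63
floor(1577/125) = 12
floor(1577/625) = 2
Total = 392

392 trailing zeros


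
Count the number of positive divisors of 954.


954 = 2^1 × 3^2 × 53^1
d(954) = (1+1) × (2+1) × (1+1) = 12

12 divisors


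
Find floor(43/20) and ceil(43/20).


43/20 = 2.1500
floor = 2
ceil = 3

floor = 2, ceil = 3


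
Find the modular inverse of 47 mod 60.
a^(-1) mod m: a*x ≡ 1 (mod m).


Use the extended Euclidean algorithm on (60, 47); each row r = 60*s + 47*t:
r=60, s=1, t=0
r=47, s=0, t=1
q=1: r=13, s=1, t=-1   [60*(1) + 47*(-1) = 13]
q=3: r=8, s=-3, t=4   [60*(-3) + 47*(4) = 8]
q=1: r=5, s=4, t=-5   [60*(4) + 47*(-5) = 5]
q=1: r=3, s=-7, t=9   [60*(-7) + 47*(9) = 3]
q=1: r=2, s=11, t=-14   [60*(11) + 47*(-14) = 2]
q=1: r=1, s=-18, t=23   [60*(-18) + 47*(23) = 1]
q=2: r=0, s=47, t=-60   [60*(47) + 47*(-60) = 0]
GCD = 1 with t = 23, so 47*(23) ≡ 1 (mod 60)
Inverse = 23 mod 60 = 23
Check: 47 * 23 = 1081 ≡ 1 (mod 60)

47^(-1) ≡ 23 (mod 60)


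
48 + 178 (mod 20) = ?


48 + 178 = 226
226 mod 20 = 6


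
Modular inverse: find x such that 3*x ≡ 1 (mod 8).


Use the extended Euclidean algorithm on (8, 3); each row r = 8*s + 3*t:
r=8, s=1, t=0
r=3, s=0, t=1
q=2: r=2, s=1, t=-2   [8*(1) + 3*(-2) = 2]
q=1: r=1, s=-1, t=3   [8*(-1) + 3*(3) = 1]
q=2: r=0, s=3, t=-8   [8*(3) + 3*(-8) = 0]
GCD = 1 with t = 3, so 3*(3) ≡ 1 (mod 8)
Inverse = 3 mod 8 = 3
Check: 3 * 3 = 9 ≡ 1 (mod 8)

3^(-1) ≡ 3 (mod 8)


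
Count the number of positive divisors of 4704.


4704 = 2^5 × 3^1 × 7^2
d(4704) = (5+1) × (1+1) × (2+1) = 36

36 divisors


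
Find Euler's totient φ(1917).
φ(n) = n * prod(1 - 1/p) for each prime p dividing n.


1917 = 3^3 × 71
Prime factors: 3, 71
φ(1917) = 1917 × (1-1/3) × (1-1/71)
= 1917 × 2/3 × 70/71 = 1260

φ(1917) = 1260


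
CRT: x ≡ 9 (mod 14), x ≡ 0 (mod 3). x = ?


M = 14*3 = 42
M1 = M/14 = 3, M2 = M/3 = 14
M1^(-1) mod 14 = 5, M2^(-1) mod 3 = 2
x = 9*3*5 + 0*14*2 = 135
135 mod 42 = 9
Check: 9 mod 14 = 9 ✓, 9 mod 3 = 0 ✓

x ≡ 9 (mod 42)


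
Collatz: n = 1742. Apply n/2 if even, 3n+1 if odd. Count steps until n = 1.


1742 → 871 → 2614 → 1307 → 3922 → 1961 → 5884 → 2942 → 1471 → 4414 → 2207 → 6622 → 3311 → 9934 → 4967 → 14902 → 7451 → 22354 → 11177 → 33532 → 16766 → 8383 → 25150 → 12575 → 37726 → 18863 → 56590 → 28295 → 84886 → 42443 → 127330 → 63665 → 190996 → 95498 → 47749 → 143248 → 71624 → 35812 → 17906 → 8953 → 26860 → 13430 → 6715 → 20146 → 10073 → 30220 → 15110 → 7555 → 22666 → 11333 → 34000 → 17000 → 8500 → 4250 → 2125 → 6376 → 3188 → 1594 → 797 → 2392 → 1196 → 598 → 299 → 898 → 449 → 1348 → 674 → 337 → 1012 → 506 → 253 → 760 → 380 → 190 → 95 → 286 → 143 → 430 → 215 → 646 → 323 → 970 → 485 → 1456 → 728 → 364 → 182 → 91 → 274 → 137 → 412 → 206 → 103 → 310 → 155 → 466 → 233 → 700 → 350 → 175 → 526 → 263 → 790 → 395 → 1186 → 593 → 1780 → 890 → 445 → 1336 → 668 → 334 → 167 → 502 → 251 → 754 → 377 → 1132 → 566 → 283 → 850 → 425 → 1276 → 638 → 319 → 958 → 479 → 1438 → 719 → 2158 → 1079 → 3238 → 1619 → 4858 → 2429 → 7288 → 3644 → 1822 → 911 → 2734 → 1367 → 4102 → 2051 → 6154 → 3077 → 9232 → 4616 → 2308 → 1154 → 577 → 1732 → 866 → 433 → 1300 → 650 → 325 → 976 → 488 → 244 → 122 → 61 → 184 → 92 → 46 → 23 → 70 → 35 → 106 → 53 → 160 → 80 → 40 → 20 → 10 → 5 → 16 → 8 → 4 → 2 → 1
Total steps = 179

179 steps


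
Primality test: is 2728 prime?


2728 / 2 = 1364 (exact division)
2728 is NOT prime.

No, 2728 is not prime


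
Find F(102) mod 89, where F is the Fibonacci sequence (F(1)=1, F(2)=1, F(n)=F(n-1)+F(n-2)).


F(k) mod 89 for k=1..102:
1, 1, 2, 3, 5, 8, 13, 21, 34, 55, 0, 55, 55, 21, 76, 8, 84, 3, 87, 1, 88, 0, 88, 88, 87, 86, 84, 81, 76, 68, 55, 34, 0, 34, 34, 68, 13, 81, 5, 86, 2, 88, 1, 0, 1, 1, 2, 3, 5, 8, 13, 21, 34, 55, 0, 55, 55, 21, 76, 8, 84, 3, 87, 1, 88, 0, 88, 88, 87, 86, 84, 81, 76, 68, 55, 34, 0, 34, 34, 68, 13, 81, 5, 86, 2, 88, 1, 0, 1, 1, 2, 3, 5, 8, 13, 21, 34, 55, 0, 55, 55, 21
F(102) mod 89 = 21


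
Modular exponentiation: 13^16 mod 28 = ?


13^1 mod 28 = 13
13^2 mod 28 = 1
13^3 mod 28 = 13
13^4 mod 28 = 1
13^5 mod 28 = 13
13^6 mod 28 = 1
13^7 mod 28 = 13
13^8 mod 28 = 1
13^9 mod 28 = 13
13^10 mod 28 = 1
13^11 mod 28 = 13
13^12 mod 28 = 1
13^13 mod 28 = 13
13^14 mod 28 = 1
13^15 mod 28 = 13
13^16 mod 28 = 1


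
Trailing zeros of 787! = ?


floor(787/5) = 157
floor(787/25) = 31
floor(787/125) = 6
floor(787/625) = 1
Total = 195

195 trailing zeros


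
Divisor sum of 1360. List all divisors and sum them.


Divisors of 1360: 1, 2, 4, 5, 8, 10, 16, 17, 20, 34, 40, 68, 80, 85, 136, 170, 272, 340, 680, 1360
Sum = 1 + 2 + 4 + 5 + 8 + 10 + 16 + 17 + 20 + 34 + 40 + 68 + 80 + 85 + 136 + 170 + 272 + 340 + 680 + 1360 = 3348

σ(1360) = 3348


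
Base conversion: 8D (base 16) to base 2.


8D (base 16) = 141 (decimal)
141 (decimal) = 10001101 (base 2)


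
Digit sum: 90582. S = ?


9 + 0 + 5 + 8 + 2 = 24


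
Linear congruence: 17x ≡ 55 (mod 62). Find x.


GCD(17, 62) = 1, unique solution
a^(-1) mod 62 = 11
x = 11 * 55 mod 62 = 47

x ≡ 47 (mod 62)


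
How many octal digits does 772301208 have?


772301208 in base 8 = 5602060630
Number of digits = 10

10 digits (base 8)


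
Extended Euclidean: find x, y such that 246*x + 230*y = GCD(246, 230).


Tabular extended Euclidean (each row: r = 246*s + 230*t):
r=246, s=1, t=0
r=230, s=0, t=1
q=1: r=16, s=1, t=-1   [246*(1) + 230*(-1) = 16]
q=14: r=6, s=-14, t=15   [246*(-14) + 230*(15) = 6]
q=2: r=4, s=29, t=-31   [246*(29) + 230*(-31) = 4]
q=1: r=2, s=-43, t=46   [246*(-43) + 230*(46) = 2]
q=2: r=0, s=115, t=-123   [246*(115) + 230*(-123) = 0]
GCD = 2; from the row with r=2: x=-43, y=46
Check: 246*(-43) + 230*(46) = -10578 + 10580 = 2

GCD = 2, x = -43, y = 46


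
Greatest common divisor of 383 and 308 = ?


383 = 1 * 308 + 75
308 = 4 * 75 + 8
75 = 9 * 8 + 3
8 = 2 * 3 + 2
3 = 1 * 2 + 1
2 = 2 * 1 + 0
GCD = 1


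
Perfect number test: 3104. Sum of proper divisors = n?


Proper divisors of 3104: 1, 2, 4, 8, 16, 32, 97, 194, 388, 776, 1552
Sum = 1 + 2 + 4 + 8 + 16 + 32 + 97 + 194 + 388 + 776 + 1552 = 3070

No, 3104 is not perfect (3070 ≠ 3104)


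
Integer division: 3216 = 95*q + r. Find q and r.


3216 = 95 * 33 + 81
Check: 3135 + 81 = 3216

q = 33, r = 81


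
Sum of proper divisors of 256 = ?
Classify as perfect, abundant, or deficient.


Proper divisors: 1, 2, 4, 8, 16, 32, 64, 128
Sum = 1 + 2 + 4 + 8 + 16 + 32 + 64 + 128 = 255
255 < 256 → deficient

s(256) = 255 (deficient)


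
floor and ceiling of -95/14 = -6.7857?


-95/14 = -6.7857
floor = -7
ceil = -6

floor = -7, ceil = -6


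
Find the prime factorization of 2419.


2419 / 41 = 59
59 / 59 = 1
2419 = 41 × 59


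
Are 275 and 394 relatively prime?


Euclidean algorithm:
394 = 1 * 275 + 119
275 = 2 * 119 + 37
119 = 3 * 37 + 8
37 = 4 * 8 + 5
8 = 1 * 5 + 3
5 = 1 * 3 + 2
3 = 1 * 2 + 1
2 = 2 * 1 + 0
GCD(275, 394) = 1

Yes, coprime (GCD = 1)


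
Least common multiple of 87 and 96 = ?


GCD(87, 96) = 3
LCM = 87*96/3 = 8352/3 = 2784

LCM = 2784


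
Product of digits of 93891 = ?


9 × 3 × 8 × 9 × 1 = 1944


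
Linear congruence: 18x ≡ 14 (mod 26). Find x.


GCD(18, 26) = 2 divides 14
Divide: 9x ≡ 7 (mod 13)
x ≡ 8 (mod 13)


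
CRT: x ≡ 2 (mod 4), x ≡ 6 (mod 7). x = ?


M = 4*7 = 28
M1 = M/4 = 7, M2 = M/7 = 4
M1^(-1) mod 4 = 3, M2^(-1) mod 7 = 2
x = 2*7*3 + 6*4*2 = 90
90 mod 28 = 6
Check: 6 mod 4 = 2 ✓, 6 mod 7 = 6 ✓

x ≡ 6 (mod 28)


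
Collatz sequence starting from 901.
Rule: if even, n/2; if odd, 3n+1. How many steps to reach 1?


901 → 2704 → 1352 → 676 → 338 → 169 → 508 → 254 → 127 → 382 → 191 → 574 → 287 → 862 → 431 → 1294 → 647 → 1942 → 971 → 2914 → 1457 → 4372 → 2186 → 1093 → 3280 → 1640 → 820 → 410 → 205 → 616 → 308 → 154 → 77 → 232 → 116 → 58 → 29 → 88 → 44 → 22 → 11 → 34 → 17 → 52 → 26 → 13 → 40 → 20 → 10 → 5 → 16 → 8 → 4 → 2 → 1
Total steps = 54

54 steps


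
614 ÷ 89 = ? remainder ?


614 = 89 * 6 + 80
Check: 534 + 80 = 614

q = 6, r = 80


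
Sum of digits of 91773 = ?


9 + 1 + 7 + 7 + 3 = 27


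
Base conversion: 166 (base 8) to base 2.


166 (base 8) = 118 (decimal)
118 (decimal) = 1110110 (base 2)


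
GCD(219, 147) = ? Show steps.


219 = 1 * 147 + 72
147 = 2 * 72 + 3
72 = 24 * 3 + 0
GCD = 3


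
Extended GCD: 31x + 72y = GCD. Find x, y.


Tabular extended Euclidean (each row: r = 31*s + 72*t):
r=31, s=1, t=0
r=72, s=0, t=1
q=0: r=31, s=1, t=0   [31*(1) + 72*(0) = 31]
q=2: r=10, s=-2, t=1   [31*(-2) + 72*(1) = 10]
q=3: r=1, s=7, t=-3   [31*(7) + 72*(-3) = 1]
q=10: r=0, s=-72, t=31   [31*(-72) + 72*(31) = 0]
GCD = 1; from the row with r=1: x=7, y=-3
Check: 31*(7) + 72*(-3) = 217 - 216 = 1

GCD = 1, x = 7, y = -3


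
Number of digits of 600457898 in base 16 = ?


600457898 in base 16 = 23CA42AA
Number of digits = 8

8 digits (base 16)


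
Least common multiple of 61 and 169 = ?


GCD(61, 169) = 1
LCM = 61*169/1 = 10309/1 = 10309

LCM = 10309


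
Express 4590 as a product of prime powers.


4590 / 2 = 2295
2295 / 3 = 765
765 / 3 = 255
255 / 3 = 85
85 / 5 = 17
17 / 17 = 1
4590 = 2 × 3^3 × 5 × 17


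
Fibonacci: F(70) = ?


Sequence: 1, 1, 2, 3, 5, 8, 13, 21, 34, 55, 89, 144, 233, 377, 610, 987, 1597, 2584, 4181, 6765, 10946, 17711, 28657, 46368, 75025, 121393, 196418, 317811, 514229, 832040, 1346269, 2178309, 3524578, 5702887, 9227465, 14930352, 24157817, 39088169, 63245986, 102334155, 165580141, 267914296, 433494437, 701408733, 1134903170, 1836311903, 2971215073, 4807526976, 7778742049, 12586269025, 20365011074, 32951280099, 53316291173, 86267571272, 139583862445, 225851433717, 365435296162, 591286729879, 956722026041, 1548008755920, 2504730781961, 4052739537881, 6557470319842, 10610209857723, 17167680177565, 27777890035288, 44945570212853, 72723460248141, 117669030460994, 190392490709135
F(70) = 190392490709135


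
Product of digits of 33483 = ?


3 × 3 × 4 × 8 × 3 = 864


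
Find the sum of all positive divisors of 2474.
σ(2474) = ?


Divisors of 2474: 1, 2, 1237, 2474
Sum = 1 + 2 + 1237 + 2474 = 3714

σ(2474) = 3714


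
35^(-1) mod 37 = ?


Use the extended Euclidean algorithm on (37, 35); each row r = 37*s + 35*t:
r=37, s=1, t=0
r=35, s=0, t=1
q=1: r=2, s=1, t=-1   [37*(1) + 35*(-1) = 2]
q=17: r=1, s=-17, t=18   [37*(-17) + 35*(18) = 1]
q=2: r=0, s=35, t=-37   [37*(35) + 35*(-37) = 0]
GCD = 1 with t = 18, so 35*(18) ≡ 1 (mod 37)
Inverse = 18 mod 37 = 18
Check: 35 * 18 = 630 ≡ 1 (mod 37)

35^(-1) ≡ 18 (mod 37)


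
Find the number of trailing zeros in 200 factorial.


floor(200/5) = 40
floor(200/25) = 8
floor(200/125) = 1
Total = 49

49 trailing zeros


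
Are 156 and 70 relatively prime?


Euclidean algorithm:
156 = 2 * 70 + 16
70 = 4 * 16 + 6
16 = 2 * 6 + 4
6 = 1 * 4 + 2
4 = 2 * 2 + 0
GCD(156, 70) = 2

No, not coprime (GCD = 2)


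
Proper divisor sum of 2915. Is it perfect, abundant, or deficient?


Proper divisors: 1, 5, 11, 53, 55, 265, 583
Sum = 1 + 5 + 11 + 53 + 55 + 265 + 583 = 973
973 < 2915 → deficient

s(2915) = 973 (deficient)


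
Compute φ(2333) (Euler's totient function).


2333 = 2333
Prime factors: 2333
φ(2333) = 2333 × (1-1/2333)
= 2333 × 2332/2333 = 2332

φ(2333) = 2332


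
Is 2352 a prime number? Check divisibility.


2352 / 2 = 1176 (exact division)
2352 is NOT prime.

No, 2352 is not prime


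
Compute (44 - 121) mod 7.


44 - 121 = -77
-77 mod 7 = 0


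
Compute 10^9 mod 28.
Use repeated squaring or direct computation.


10^1 mod 28 = 10
10^2 mod 28 = 16
10^3 mod 28 = 20
10^4 mod 28 = 4
10^5 mod 28 = 12
10^6 mod 28 = 8
10^7 mod 28 = 24
10^8 mod 28 = 16
10^9 mod 28 = 20


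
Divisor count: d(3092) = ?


3092 = 2^2 × 773^1
d(3092) = (2+1) × (1+1) = 6

6 divisors


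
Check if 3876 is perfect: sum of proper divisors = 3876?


Proper divisors of 3876: 1, 2, 3, 4, 6, 12, 17, 19, 34, 38, 51, 57, 68, 76, 102, 114, 204, 228, 323, 646, 969, 1292, 1938
Sum = 1 + 2 + 3 + 4 + 6 + 12 + 17 + 19 + 34 + 38 + 51 + 57 + 68 + 76 + 102 + 114 + 204 + 228 + 323 + 646 + 969 + 1292 + 1938 = 6204

No, 3876 is not perfect (6204 ≠ 3876)


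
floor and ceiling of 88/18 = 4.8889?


88/18 = 4.8889
floor = 4
ceil = 5

floor = 4, ceil = 5


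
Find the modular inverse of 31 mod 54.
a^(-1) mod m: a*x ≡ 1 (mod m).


Use the extended Euclidean algorithm on (54, 31); each row r = 54*s + 31*t:
r=54, s=1, t=0
r=31, s=0, t=1
q=1: r=23, s=1, t=-1   [54*(1) + 31*(-1) = 23]
q=1: r=8, s=-1, t=2   [54*(-1) + 31*(2) = 8]
q=2: r=7, s=3, t=-5   [54*(3) + 31*(-5) = 7]
q=1: r=1, s=-4, t=7   [54*(-4) + 31*(7) = 1]
q=7: r=0, s=31, t=-54   [54*(31) + 31*(-54) = 0]
GCD = 1 with t = 7, so 31*(7) ≡ 1 (mod 54)
Inverse = 7 mod 54 = 7
Check: 31 * 7 = 217 ≡ 1 (mod 54)

31^(-1) ≡ 7 (mod 54)


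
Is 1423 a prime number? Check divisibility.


Check divisors up to sqrt(1423) = 37.7227
No divisors found.
1423 is prime.

Yes, 1423 is prime


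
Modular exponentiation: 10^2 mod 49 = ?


10^1 mod 49 = 10
10^2 mod 49 = 2


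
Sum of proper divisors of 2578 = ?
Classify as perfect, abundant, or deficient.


Proper divisors: 1, 2, 1289
Sum = 1 + 2 + 1289 = 1292
1292 < 2578 → deficient

s(2578) = 1292 (deficient)


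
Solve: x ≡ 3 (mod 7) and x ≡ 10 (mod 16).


M = 7*16 = 112
M1 = M/7 = 16, M2 = M/16 = 7
M1^(-1) mod 7 = 4, M2^(-1) mod 16 = 7
x = 3*16*4 + 10*7*7 = 682
682 mod 112 = 10
Check: 10 mod 7 = 3 ✓, 10 mod 16 = 10 ✓

x ≡ 10 (mod 112)


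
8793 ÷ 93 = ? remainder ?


8793 = 93 * 94 + 51
Check: 8742 + 51 = 8793

q = 94, r = 51


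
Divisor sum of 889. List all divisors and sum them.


Divisors of 889: 1, 7, 127, 889
Sum = 1 + 7 + 127 + 889 = 1024

σ(889) = 1024


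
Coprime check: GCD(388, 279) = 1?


Euclidean algorithm:
388 = 1 * 279 + 109
279 = 2 * 109 + 61
109 = 1 * 61 + 48
61 = 1 * 48 + 13
48 = 3 * 13 + 9
13 = 1 * 9 + 4
9 = 2 * 4 + 1
4 = 4 * 1 + 0
GCD(388, 279) = 1

Yes, coprime (GCD = 1)


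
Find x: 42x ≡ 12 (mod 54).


GCD(42, 54) = 6 divides 12
Divide: 7x ≡ 2 (mod 9)
x ≡ 8 (mod 9)


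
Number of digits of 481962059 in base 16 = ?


481962059 in base 16 = 1CBA284B
Number of digits = 8

8 digits (base 16)


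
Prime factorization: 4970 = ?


4970 / 2 = 2485
2485 / 5 = 497
497 / 7 = 71
71 / 71 = 1
4970 = 2 × 5 × 7 × 71


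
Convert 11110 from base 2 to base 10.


11110 (base 2) = 30 (decimal)
30 (decimal) = 30 (base 10)


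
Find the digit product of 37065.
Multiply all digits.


3 × 7 × 0 × 6 × 5 = 0


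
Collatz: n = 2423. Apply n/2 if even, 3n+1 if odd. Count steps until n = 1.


2423 → 7270 → 3635 → 10906 → 5453 → 16360 → 8180 → 4090 → 2045 → 6136 → 3068 → 1534 → 767 → 2302 → 1151 → 3454 → 1727 → 5182 → 2591 → 7774 → 3887 → 11662 → 5831 → 17494 → 8747 → 26242 → 13121 → 39364 → 19682 → 9841 → 29524 → 14762 → 7381 → 22144 → 11072 → 5536 → 2768 → 1384 → 692 → 346 → 173 → 520 → 260 → 130 → 65 → 196 → 98 → 49 → 148 → 74 → 37 → 112 → 56 → 28 → 14 → 7 → 22 → 11 → 34 → 17 → 52 → 26 → 13 → 40 → 20 → 10 → 5 → 16 → 8 → 4 → 2 → 1
Total steps = 71

71 steps


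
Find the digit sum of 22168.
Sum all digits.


2 + 2 + 1 + 6 + 8 = 19


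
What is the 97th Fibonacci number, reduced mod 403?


F(k) mod 403 for k=1..97:
1, 1, 2, 3, 5, 8, 13, 21, 34, 55, 89, 144, 233, 377, 207, 181, 388, 166, 151, 317, 65, 382, 44, 23, 67, 90, 157, 247, 1, 248, 249, 94, 343, 34, 377, 8, 385, 393, 375, 365, 337, 299, 233, 129, 362, 88, 47, 135, 182, 317, 96, 10, 106, 116, 222, 338, 157, 92, 249, 341, 187, 125, 312, 34, 346, 380, 323, 300, 220, 117, 337, 51, 388, 36, 21, 57, 78, 135, 213, 348, 158, 103, 261, 364, 222, 183, 2, 185, 187, 372, 156, 125, 281, 3, 284, 287, 168
F(97) mod 403 = 168


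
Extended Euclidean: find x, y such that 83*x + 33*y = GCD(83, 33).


Tabular extended Euclidean (each row: r = 83*s + 33*t):
r=83, s=1, t=0
r=33, s=0, t=1
q=2: r=17, s=1, t=-2   [83*(1) + 33*(-2) = 17]
q=1: r=16, s=-1, t=3   [83*(-1) + 33*(3) = 16]
q=1: r=1, s=2, t=-5   [83*(2) + 33*(-5) = 1]
q=16: r=0, s=-33, t=83   [83*(-33) + 33*(83) = 0]
GCD = 1; from the row with r=1: x=2, y=-5
Check: 83*(2) + 33*(-5) = 166 - 165 = 1

GCD = 1, x = 2, y = -5


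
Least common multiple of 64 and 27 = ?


GCD(64, 27) = 1
LCM = 64*27/1 = 1728/1 = 1728

LCM = 1728


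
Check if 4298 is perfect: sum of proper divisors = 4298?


Proper divisors of 4298: 1, 2, 7, 14, 307, 614, 2149
Sum = 1 + 2 + 7 + 14 + 307 + 614 + 2149 = 3094

No, 4298 is not perfect (3094 ≠ 4298)


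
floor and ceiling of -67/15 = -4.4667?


-67/15 = -4.4667
floor = -5
ceil = -4

floor = -5, ceil = -4


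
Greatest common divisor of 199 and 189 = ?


199 = 1 * 189 + 10
189 = 18 * 10 + 9
10 = 1 * 9 + 1
9 = 9 * 1 + 0
GCD = 1


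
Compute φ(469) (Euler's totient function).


469 = 7 × 67
Prime factors: 7, 67
φ(469) = 469 × (1-1/7) × (1-1/67)
= 469 × 6/7 × 66/67 = 396

φ(469) = 396


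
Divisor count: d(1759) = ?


1759 = 1759^1
d(1759) = (1+1) = 2

2 divisors


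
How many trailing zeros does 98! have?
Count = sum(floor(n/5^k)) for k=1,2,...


floor(98/5) = 19
floor(98/25) = 3
Total = 22

22 trailing zeros


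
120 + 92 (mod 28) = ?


120 + 92 = 212
212 mod 28 = 16


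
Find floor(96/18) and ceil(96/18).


96/18 = 5.3333
floor = 5
ceil = 6

floor = 5, ceil = 6


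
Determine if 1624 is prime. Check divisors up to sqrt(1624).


1624 / 2 = 812 (exact division)
1624 is NOT prime.

No, 1624 is not prime


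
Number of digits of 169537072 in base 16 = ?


169537072 in base 16 = A1AEE30
Number of digits = 7

7 digits (base 16)


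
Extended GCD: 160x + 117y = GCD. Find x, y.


Tabular extended Euclidean (each row: r = 160*s + 117*t):
r=160, s=1, t=0
r=117, s=0, t=1
q=1: r=43, s=1, t=-1   [160*(1) + 117*(-1) = 43]
q=2: r=31, s=-2, t=3   [160*(-2) + 117*(3) = 31]
q=1: r=12, s=3, t=-4   [160*(3) + 117*(-4) = 12]
q=2: r=7, s=-8, t=11   [160*(-8) + 117*(11) = 7]
q=1: r=5, s=11, t=-15   [160*(11) + 117*(-15) = 5]
q=1: r=2, s=-19, t=26   [160*(-19) + 117*(26) = 2]
q=2: r=1, s=49, t=-67   [160*(49) + 117*(-67) = 1]
q=2: r=0, s=-117, t=160   [160*(-117) + 117*(160) = 0]
GCD = 1; from the row with r=1: x=49, y=-67
Check: 160*(49) + 117*(-67) = 7840 - 7839 = 1

GCD = 1, x = 49, y = -67


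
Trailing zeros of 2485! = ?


floor(2485/5) = 497
floor(2485/25) = 99
floor(2485/125) = 19
floor(2485/625) = 3
Total = 618

618 trailing zeros
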